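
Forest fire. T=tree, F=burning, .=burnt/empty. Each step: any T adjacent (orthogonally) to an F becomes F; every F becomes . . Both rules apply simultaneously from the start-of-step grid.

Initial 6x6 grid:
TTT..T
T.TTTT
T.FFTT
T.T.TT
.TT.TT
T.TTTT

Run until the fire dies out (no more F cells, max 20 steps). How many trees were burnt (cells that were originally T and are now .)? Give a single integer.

Answer: 24

Derivation:
Step 1: +4 fires, +2 burnt (F count now 4)
Step 2: +5 fires, +4 burnt (F count now 5)
Step 3: +6 fires, +5 burnt (F count now 6)
Step 4: +5 fires, +6 burnt (F count now 5)
Step 5: +2 fires, +5 burnt (F count now 2)
Step 6: +1 fires, +2 burnt (F count now 1)
Step 7: +1 fires, +1 burnt (F count now 1)
Step 8: +0 fires, +1 burnt (F count now 0)
Fire out after step 8
Initially T: 25, now '.': 35
Total burnt (originally-T cells now '.'): 24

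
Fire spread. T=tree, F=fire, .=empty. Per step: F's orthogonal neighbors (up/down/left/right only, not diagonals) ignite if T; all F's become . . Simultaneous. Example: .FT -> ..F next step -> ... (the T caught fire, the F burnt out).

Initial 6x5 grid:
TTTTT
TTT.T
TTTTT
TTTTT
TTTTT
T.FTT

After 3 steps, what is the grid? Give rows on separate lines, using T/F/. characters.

Step 1: 2 trees catch fire, 1 burn out
  TTTTT
  TTT.T
  TTTTT
  TTTTT
  TTFTT
  T..FT
Step 2: 4 trees catch fire, 2 burn out
  TTTTT
  TTT.T
  TTTTT
  TTFTT
  TF.FT
  T...F
Step 3: 5 trees catch fire, 4 burn out
  TTTTT
  TTT.T
  TTFTT
  TF.FT
  F...F
  T....

TTTTT
TTT.T
TTFTT
TF.FT
F...F
T....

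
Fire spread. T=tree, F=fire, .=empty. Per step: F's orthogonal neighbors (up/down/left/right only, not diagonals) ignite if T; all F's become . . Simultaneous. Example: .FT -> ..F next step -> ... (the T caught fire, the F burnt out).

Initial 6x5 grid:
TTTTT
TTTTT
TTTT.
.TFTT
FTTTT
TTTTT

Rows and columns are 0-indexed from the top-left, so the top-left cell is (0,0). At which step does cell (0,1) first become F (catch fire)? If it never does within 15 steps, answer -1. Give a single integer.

Step 1: cell (0,1)='T' (+6 fires, +2 burnt)
Step 2: cell (0,1)='T' (+7 fires, +6 burnt)
Step 3: cell (0,1)='T' (+6 fires, +7 burnt)
Step 4: cell (0,1)='F' (+5 fires, +6 burnt)
  -> target ignites at step 4
Step 5: cell (0,1)='.' (+2 fires, +5 burnt)
Step 6: cell (0,1)='.' (+0 fires, +2 burnt)
  fire out at step 6

4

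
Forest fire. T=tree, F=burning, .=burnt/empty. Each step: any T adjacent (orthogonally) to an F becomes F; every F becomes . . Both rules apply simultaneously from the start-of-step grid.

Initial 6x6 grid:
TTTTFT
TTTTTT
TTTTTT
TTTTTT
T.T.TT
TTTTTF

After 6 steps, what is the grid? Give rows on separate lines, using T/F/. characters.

Step 1: 5 trees catch fire, 2 burn out
  TTTF.F
  TTTTFT
  TTTTTT
  TTTTTT
  T.T.TF
  TTTTF.
Step 2: 7 trees catch fire, 5 burn out
  TTF...
  TTTF.F
  TTTTFT
  TTTTTF
  T.T.F.
  TTTF..
Step 3: 6 trees catch fire, 7 burn out
  TF....
  TTF...
  TTTF.F
  TTTTF.
  T.T...
  TTF...
Step 4: 6 trees catch fire, 6 burn out
  F.....
  TF....
  TTF...
  TTTF..
  T.F...
  TF....
Step 5: 4 trees catch fire, 6 burn out
  ......
  F.....
  TF....
  TTF...
  T.....
  F.....
Step 6: 3 trees catch fire, 4 burn out
  ......
  ......
  F.....
  TF....
  F.....
  ......

......
......
F.....
TF....
F.....
......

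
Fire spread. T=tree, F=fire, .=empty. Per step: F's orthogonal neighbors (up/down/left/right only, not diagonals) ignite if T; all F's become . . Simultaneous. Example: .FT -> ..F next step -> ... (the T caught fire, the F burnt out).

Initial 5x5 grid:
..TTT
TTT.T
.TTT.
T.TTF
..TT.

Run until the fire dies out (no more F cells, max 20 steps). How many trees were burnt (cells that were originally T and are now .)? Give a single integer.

Answer: 14

Derivation:
Step 1: +1 fires, +1 burnt (F count now 1)
Step 2: +3 fires, +1 burnt (F count now 3)
Step 3: +2 fires, +3 burnt (F count now 2)
Step 4: +2 fires, +2 burnt (F count now 2)
Step 5: +2 fires, +2 burnt (F count now 2)
Step 6: +2 fires, +2 burnt (F count now 2)
Step 7: +1 fires, +2 burnt (F count now 1)
Step 8: +1 fires, +1 burnt (F count now 1)
Step 9: +0 fires, +1 burnt (F count now 0)
Fire out after step 9
Initially T: 15, now '.': 24
Total burnt (originally-T cells now '.'): 14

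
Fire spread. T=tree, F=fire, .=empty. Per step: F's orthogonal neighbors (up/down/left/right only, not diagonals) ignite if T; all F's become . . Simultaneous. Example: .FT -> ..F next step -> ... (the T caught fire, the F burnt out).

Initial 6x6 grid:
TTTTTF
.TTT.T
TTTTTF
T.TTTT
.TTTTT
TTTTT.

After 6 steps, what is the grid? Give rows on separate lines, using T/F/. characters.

Step 1: 4 trees catch fire, 2 burn out
  TTTTF.
  .TTT.F
  TTTTF.
  T.TTTF
  .TTTTT
  TTTTT.
Step 2: 4 trees catch fire, 4 burn out
  TTTF..
  .TTT..
  TTTF..
  T.TTF.
  .TTTTF
  TTTTT.
Step 3: 5 trees catch fire, 4 burn out
  TTF...
  .TTF..
  TTF...
  T.TF..
  .TTTF.
  TTTTT.
Step 4: 6 trees catch fire, 5 burn out
  TF....
  .TF...
  TF....
  T.F...
  .TTF..
  TTTTF.
Step 5: 5 trees catch fire, 6 burn out
  F.....
  .F....
  F.....
  T.....
  .TF...
  TTTF..
Step 6: 3 trees catch fire, 5 burn out
  ......
  ......
  ......
  F.....
  .F....
  TTF...

......
......
......
F.....
.F....
TTF...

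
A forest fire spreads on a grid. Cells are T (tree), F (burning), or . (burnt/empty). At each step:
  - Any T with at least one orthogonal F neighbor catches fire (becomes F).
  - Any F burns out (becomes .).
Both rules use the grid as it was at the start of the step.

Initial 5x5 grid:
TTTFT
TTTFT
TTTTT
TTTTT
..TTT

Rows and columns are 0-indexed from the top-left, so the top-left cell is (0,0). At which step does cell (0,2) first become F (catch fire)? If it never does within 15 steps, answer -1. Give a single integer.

Step 1: cell (0,2)='F' (+5 fires, +2 burnt)
  -> target ignites at step 1
Step 2: cell (0,2)='.' (+5 fires, +5 burnt)
Step 3: cell (0,2)='.' (+6 fires, +5 burnt)
Step 4: cell (0,2)='.' (+4 fires, +6 burnt)
Step 5: cell (0,2)='.' (+1 fires, +4 burnt)
Step 6: cell (0,2)='.' (+0 fires, +1 burnt)
  fire out at step 6

1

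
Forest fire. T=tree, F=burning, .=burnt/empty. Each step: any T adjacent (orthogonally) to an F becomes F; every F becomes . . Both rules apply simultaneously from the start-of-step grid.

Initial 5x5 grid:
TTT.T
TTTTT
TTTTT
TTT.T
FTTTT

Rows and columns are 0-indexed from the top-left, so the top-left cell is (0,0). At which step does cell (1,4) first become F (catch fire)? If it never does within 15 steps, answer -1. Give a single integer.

Step 1: cell (1,4)='T' (+2 fires, +1 burnt)
Step 2: cell (1,4)='T' (+3 fires, +2 burnt)
Step 3: cell (1,4)='T' (+4 fires, +3 burnt)
Step 4: cell (1,4)='T' (+4 fires, +4 burnt)
Step 5: cell (1,4)='T' (+4 fires, +4 burnt)
Step 6: cell (1,4)='T' (+3 fires, +4 burnt)
Step 7: cell (1,4)='F' (+1 fires, +3 burnt)
  -> target ignites at step 7
Step 8: cell (1,4)='.' (+1 fires, +1 burnt)
Step 9: cell (1,4)='.' (+0 fires, +1 burnt)
  fire out at step 9

7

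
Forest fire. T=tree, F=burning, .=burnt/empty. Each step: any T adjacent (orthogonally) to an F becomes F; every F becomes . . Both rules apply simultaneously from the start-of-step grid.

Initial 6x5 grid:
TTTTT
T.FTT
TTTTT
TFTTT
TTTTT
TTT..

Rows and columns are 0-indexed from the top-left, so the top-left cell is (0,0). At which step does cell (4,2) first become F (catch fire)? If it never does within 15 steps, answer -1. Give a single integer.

Step 1: cell (4,2)='T' (+7 fires, +2 burnt)
Step 2: cell (4,2)='F' (+9 fires, +7 burnt)
  -> target ignites at step 2
Step 3: cell (4,2)='.' (+8 fires, +9 burnt)
Step 4: cell (4,2)='.' (+1 fires, +8 burnt)
Step 5: cell (4,2)='.' (+0 fires, +1 burnt)
  fire out at step 5

2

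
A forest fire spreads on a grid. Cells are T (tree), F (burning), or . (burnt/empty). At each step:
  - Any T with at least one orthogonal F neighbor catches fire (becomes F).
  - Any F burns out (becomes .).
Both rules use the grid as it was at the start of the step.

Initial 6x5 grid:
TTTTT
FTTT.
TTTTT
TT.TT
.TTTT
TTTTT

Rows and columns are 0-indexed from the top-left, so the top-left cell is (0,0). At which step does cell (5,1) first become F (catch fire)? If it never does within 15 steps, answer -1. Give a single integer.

Step 1: cell (5,1)='T' (+3 fires, +1 burnt)
Step 2: cell (5,1)='T' (+4 fires, +3 burnt)
Step 3: cell (5,1)='T' (+4 fires, +4 burnt)
Step 4: cell (5,1)='T' (+3 fires, +4 burnt)
Step 5: cell (5,1)='F' (+5 fires, +3 burnt)
  -> target ignites at step 5
Step 6: cell (5,1)='.' (+4 fires, +5 burnt)
Step 7: cell (5,1)='.' (+2 fires, +4 burnt)
Step 8: cell (5,1)='.' (+1 fires, +2 burnt)
Step 9: cell (5,1)='.' (+0 fires, +1 burnt)
  fire out at step 9

5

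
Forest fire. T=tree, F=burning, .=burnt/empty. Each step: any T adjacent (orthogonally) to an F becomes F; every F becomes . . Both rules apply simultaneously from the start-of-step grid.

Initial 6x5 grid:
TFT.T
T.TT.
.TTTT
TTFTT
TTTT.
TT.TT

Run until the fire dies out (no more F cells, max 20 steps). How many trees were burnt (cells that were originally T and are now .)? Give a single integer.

Step 1: +6 fires, +2 burnt (F count now 6)
Step 2: +8 fires, +6 burnt (F count now 8)
Step 3: +5 fires, +8 burnt (F count now 5)
Step 4: +2 fires, +5 burnt (F count now 2)
Step 5: +0 fires, +2 burnt (F count now 0)
Fire out after step 5
Initially T: 22, now '.': 29
Total burnt (originally-T cells now '.'): 21

Answer: 21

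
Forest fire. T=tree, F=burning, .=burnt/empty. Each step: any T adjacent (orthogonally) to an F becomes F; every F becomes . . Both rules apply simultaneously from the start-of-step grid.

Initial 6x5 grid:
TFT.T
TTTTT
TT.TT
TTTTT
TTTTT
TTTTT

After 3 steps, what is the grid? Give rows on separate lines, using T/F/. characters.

Step 1: 3 trees catch fire, 1 burn out
  F.F.T
  TFTTT
  TT.TT
  TTTTT
  TTTTT
  TTTTT
Step 2: 3 trees catch fire, 3 burn out
  ....T
  F.FTT
  TF.TT
  TTTTT
  TTTTT
  TTTTT
Step 3: 3 trees catch fire, 3 burn out
  ....T
  ...FT
  F..TT
  TFTTT
  TTTTT
  TTTTT

....T
...FT
F..TT
TFTTT
TTTTT
TTTTT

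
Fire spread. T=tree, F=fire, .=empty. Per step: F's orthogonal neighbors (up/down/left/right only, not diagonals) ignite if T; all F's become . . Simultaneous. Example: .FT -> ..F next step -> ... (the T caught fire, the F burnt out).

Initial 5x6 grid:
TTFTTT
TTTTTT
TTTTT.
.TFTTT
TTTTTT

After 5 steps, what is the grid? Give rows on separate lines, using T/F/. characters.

Step 1: 7 trees catch fire, 2 burn out
  TF.FTT
  TTFTTT
  TTFTT.
  .F.FTT
  TTFTTT
Step 2: 9 trees catch fire, 7 burn out
  F...FT
  TF.FTT
  TF.FT.
  ....FT
  TF.FTT
Step 3: 8 trees catch fire, 9 burn out
  .....F
  F...FT
  F...F.
  .....F
  F...FT
Step 4: 2 trees catch fire, 8 burn out
  ......
  .....F
  ......
  ......
  .....F
Step 5: 0 trees catch fire, 2 burn out
  ......
  ......
  ......
  ......
  ......

......
......
......
......
......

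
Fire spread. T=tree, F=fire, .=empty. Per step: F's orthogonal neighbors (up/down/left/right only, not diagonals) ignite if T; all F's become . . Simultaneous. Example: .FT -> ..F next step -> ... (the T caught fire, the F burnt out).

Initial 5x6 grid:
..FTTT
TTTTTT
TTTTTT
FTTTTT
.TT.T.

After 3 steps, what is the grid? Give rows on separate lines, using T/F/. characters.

Step 1: 4 trees catch fire, 2 burn out
  ...FTT
  TTFTTT
  FTTTTT
  .FTTTT
  .TT.T.
Step 2: 8 trees catch fire, 4 burn out
  ....FT
  FF.FTT
  .FFTTT
  ..FTTT
  .FT.T.
Step 3: 5 trees catch fire, 8 burn out
  .....F
  ....FT
  ...FTT
  ...FTT
  ..F.T.

.....F
....FT
...FTT
...FTT
..F.T.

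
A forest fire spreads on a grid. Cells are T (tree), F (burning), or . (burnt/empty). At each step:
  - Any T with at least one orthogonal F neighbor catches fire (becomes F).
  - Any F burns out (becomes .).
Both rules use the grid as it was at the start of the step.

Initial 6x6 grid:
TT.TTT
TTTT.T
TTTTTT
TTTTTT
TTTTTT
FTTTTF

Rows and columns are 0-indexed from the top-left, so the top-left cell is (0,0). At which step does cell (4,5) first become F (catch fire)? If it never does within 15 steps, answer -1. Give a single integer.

Step 1: cell (4,5)='F' (+4 fires, +2 burnt)
  -> target ignites at step 1
Step 2: cell (4,5)='.' (+6 fires, +4 burnt)
Step 3: cell (4,5)='.' (+6 fires, +6 burnt)
Step 4: cell (4,5)='.' (+6 fires, +6 burnt)
Step 5: cell (4,5)='.' (+5 fires, +6 burnt)
Step 6: cell (4,5)='.' (+4 fires, +5 burnt)
Step 7: cell (4,5)='.' (+1 fires, +4 burnt)
Step 8: cell (4,5)='.' (+0 fires, +1 burnt)
  fire out at step 8

1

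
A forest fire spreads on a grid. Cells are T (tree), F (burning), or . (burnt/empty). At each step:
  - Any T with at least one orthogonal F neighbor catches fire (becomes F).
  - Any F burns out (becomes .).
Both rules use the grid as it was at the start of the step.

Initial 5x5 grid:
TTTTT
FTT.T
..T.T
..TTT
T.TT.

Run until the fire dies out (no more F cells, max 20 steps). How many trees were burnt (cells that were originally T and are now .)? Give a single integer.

Step 1: +2 fires, +1 burnt (F count now 2)
Step 2: +2 fires, +2 burnt (F count now 2)
Step 3: +2 fires, +2 burnt (F count now 2)
Step 4: +2 fires, +2 burnt (F count now 2)
Step 5: +3 fires, +2 burnt (F count now 3)
Step 6: +3 fires, +3 burnt (F count now 3)
Step 7: +1 fires, +3 burnt (F count now 1)
Step 8: +0 fires, +1 burnt (F count now 0)
Fire out after step 8
Initially T: 16, now '.': 24
Total burnt (originally-T cells now '.'): 15

Answer: 15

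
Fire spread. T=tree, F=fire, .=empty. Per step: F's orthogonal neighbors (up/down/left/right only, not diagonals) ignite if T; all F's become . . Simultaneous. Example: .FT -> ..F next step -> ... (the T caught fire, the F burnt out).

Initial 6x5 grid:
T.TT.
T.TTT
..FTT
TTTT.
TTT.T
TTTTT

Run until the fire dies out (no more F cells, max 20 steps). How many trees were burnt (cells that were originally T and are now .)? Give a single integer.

Step 1: +3 fires, +1 burnt (F count now 3)
Step 2: +6 fires, +3 burnt (F count now 6)
Step 3: +5 fires, +6 burnt (F count now 5)
Step 4: +3 fires, +5 burnt (F count now 3)
Step 5: +2 fires, +3 burnt (F count now 2)
Step 6: +1 fires, +2 burnt (F count now 1)
Step 7: +0 fires, +1 burnt (F count now 0)
Fire out after step 7
Initially T: 22, now '.': 28
Total burnt (originally-T cells now '.'): 20

Answer: 20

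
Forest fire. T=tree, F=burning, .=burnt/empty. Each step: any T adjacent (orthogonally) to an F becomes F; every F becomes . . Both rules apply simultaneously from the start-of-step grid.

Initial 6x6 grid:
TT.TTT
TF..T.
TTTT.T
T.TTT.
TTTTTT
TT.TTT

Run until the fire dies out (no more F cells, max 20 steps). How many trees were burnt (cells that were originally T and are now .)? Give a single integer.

Answer: 22

Derivation:
Step 1: +3 fires, +1 burnt (F count now 3)
Step 2: +3 fires, +3 burnt (F count now 3)
Step 3: +3 fires, +3 burnt (F count now 3)
Step 4: +3 fires, +3 burnt (F count now 3)
Step 5: +4 fires, +3 burnt (F count now 4)
Step 6: +3 fires, +4 burnt (F count now 3)
Step 7: +2 fires, +3 burnt (F count now 2)
Step 8: +1 fires, +2 burnt (F count now 1)
Step 9: +0 fires, +1 burnt (F count now 0)
Fire out after step 9
Initially T: 27, now '.': 31
Total burnt (originally-T cells now '.'): 22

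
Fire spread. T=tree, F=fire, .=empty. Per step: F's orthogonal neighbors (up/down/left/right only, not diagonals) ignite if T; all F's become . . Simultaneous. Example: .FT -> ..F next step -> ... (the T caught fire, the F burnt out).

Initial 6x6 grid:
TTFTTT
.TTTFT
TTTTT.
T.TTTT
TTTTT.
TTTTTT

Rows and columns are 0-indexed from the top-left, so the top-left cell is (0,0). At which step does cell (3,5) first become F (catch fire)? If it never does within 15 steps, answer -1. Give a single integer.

Step 1: cell (3,5)='T' (+7 fires, +2 burnt)
Step 2: cell (3,5)='T' (+6 fires, +7 burnt)
Step 3: cell (3,5)='F' (+5 fires, +6 burnt)
  -> target ignites at step 3
Step 4: cell (3,5)='.' (+4 fires, +5 burnt)
Step 5: cell (3,5)='.' (+5 fires, +4 burnt)
Step 6: cell (3,5)='.' (+2 fires, +5 burnt)
Step 7: cell (3,5)='.' (+1 fires, +2 burnt)
Step 8: cell (3,5)='.' (+0 fires, +1 burnt)
  fire out at step 8

3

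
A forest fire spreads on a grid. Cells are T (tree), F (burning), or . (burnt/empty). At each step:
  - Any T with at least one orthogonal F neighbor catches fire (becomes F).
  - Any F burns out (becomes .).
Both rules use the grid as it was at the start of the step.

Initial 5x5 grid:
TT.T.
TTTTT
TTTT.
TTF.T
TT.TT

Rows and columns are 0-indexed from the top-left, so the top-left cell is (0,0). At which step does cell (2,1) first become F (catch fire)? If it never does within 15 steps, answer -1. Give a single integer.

Step 1: cell (2,1)='T' (+2 fires, +1 burnt)
Step 2: cell (2,1)='F' (+5 fires, +2 burnt)
  -> target ignites at step 2
Step 3: cell (2,1)='.' (+4 fires, +5 burnt)
Step 4: cell (2,1)='.' (+4 fires, +4 burnt)
Step 5: cell (2,1)='.' (+1 fires, +4 burnt)
Step 6: cell (2,1)='.' (+0 fires, +1 burnt)
  fire out at step 6

2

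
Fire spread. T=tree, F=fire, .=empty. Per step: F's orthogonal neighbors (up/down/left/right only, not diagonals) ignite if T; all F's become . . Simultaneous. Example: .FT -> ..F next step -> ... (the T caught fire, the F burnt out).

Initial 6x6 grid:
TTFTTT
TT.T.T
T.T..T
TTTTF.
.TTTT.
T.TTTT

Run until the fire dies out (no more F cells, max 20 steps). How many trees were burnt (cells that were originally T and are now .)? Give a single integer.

Step 1: +4 fires, +2 burnt (F count now 4)
Step 2: +7 fires, +4 burnt (F count now 7)
Step 3: +7 fires, +7 burnt (F count now 7)
Step 4: +5 fires, +7 burnt (F count now 5)
Step 5: +1 fires, +5 burnt (F count now 1)
Step 6: +0 fires, +1 burnt (F count now 0)
Fire out after step 6
Initially T: 25, now '.': 35
Total burnt (originally-T cells now '.'): 24

Answer: 24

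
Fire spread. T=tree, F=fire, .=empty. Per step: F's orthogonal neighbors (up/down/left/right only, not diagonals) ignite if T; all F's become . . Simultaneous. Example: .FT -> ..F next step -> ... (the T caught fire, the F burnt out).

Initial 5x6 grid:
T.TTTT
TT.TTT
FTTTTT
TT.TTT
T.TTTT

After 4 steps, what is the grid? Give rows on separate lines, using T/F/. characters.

Step 1: 3 trees catch fire, 1 burn out
  T.TTTT
  FT.TTT
  .FTTTT
  FT.TTT
  T.TTTT
Step 2: 5 trees catch fire, 3 burn out
  F.TTTT
  .F.TTT
  ..FTTT
  .F.TTT
  F.TTTT
Step 3: 1 trees catch fire, 5 burn out
  ..TTTT
  ...TTT
  ...FTT
  ...TTT
  ..TTTT
Step 4: 3 trees catch fire, 1 burn out
  ..TTTT
  ...FTT
  ....FT
  ...FTT
  ..TTTT

..TTTT
...FTT
....FT
...FTT
..TTTT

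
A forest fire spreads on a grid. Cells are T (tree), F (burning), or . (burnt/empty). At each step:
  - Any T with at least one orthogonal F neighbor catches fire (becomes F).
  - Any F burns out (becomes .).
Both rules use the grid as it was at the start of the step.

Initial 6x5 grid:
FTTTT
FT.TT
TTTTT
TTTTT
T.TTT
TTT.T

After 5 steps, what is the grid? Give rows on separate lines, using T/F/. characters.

Step 1: 3 trees catch fire, 2 burn out
  .FTTT
  .F.TT
  FTTTT
  TTTTT
  T.TTT
  TTT.T
Step 2: 3 trees catch fire, 3 burn out
  ..FTT
  ...TT
  .FTTT
  FTTTT
  T.TTT
  TTT.T
Step 3: 4 trees catch fire, 3 burn out
  ...FT
  ...TT
  ..FTT
  .FTTT
  F.TTT
  TTT.T
Step 4: 5 trees catch fire, 4 burn out
  ....F
  ...FT
  ...FT
  ..FTT
  ..TTT
  FTT.T
Step 5: 5 trees catch fire, 5 burn out
  .....
  ....F
  ....F
  ...FT
  ..FTT
  .FT.T

.....
....F
....F
...FT
..FTT
.FT.T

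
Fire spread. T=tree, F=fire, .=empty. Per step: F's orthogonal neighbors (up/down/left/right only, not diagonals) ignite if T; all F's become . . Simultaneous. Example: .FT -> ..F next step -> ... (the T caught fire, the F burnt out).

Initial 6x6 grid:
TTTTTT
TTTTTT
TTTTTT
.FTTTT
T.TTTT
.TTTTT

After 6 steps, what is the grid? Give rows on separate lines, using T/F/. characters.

Step 1: 2 trees catch fire, 1 burn out
  TTTTTT
  TTTTTT
  TFTTTT
  ..FTTT
  T.TTTT
  .TTTTT
Step 2: 5 trees catch fire, 2 burn out
  TTTTTT
  TFTTTT
  F.FTTT
  ...FTT
  T.FTTT
  .TTTTT
Step 3: 7 trees catch fire, 5 burn out
  TFTTTT
  F.FTTT
  ...FTT
  ....FT
  T..FTT
  .TFTTT
Step 4: 8 trees catch fire, 7 burn out
  F.FTTT
  ...FTT
  ....FT
  .....F
  T...FT
  .F.FTT
Step 5: 5 trees catch fire, 8 burn out
  ...FTT
  ....FT
  .....F
  ......
  T....F
  ....FT
Step 6: 3 trees catch fire, 5 burn out
  ....FT
  .....F
  ......
  ......
  T.....
  .....F

....FT
.....F
......
......
T.....
.....F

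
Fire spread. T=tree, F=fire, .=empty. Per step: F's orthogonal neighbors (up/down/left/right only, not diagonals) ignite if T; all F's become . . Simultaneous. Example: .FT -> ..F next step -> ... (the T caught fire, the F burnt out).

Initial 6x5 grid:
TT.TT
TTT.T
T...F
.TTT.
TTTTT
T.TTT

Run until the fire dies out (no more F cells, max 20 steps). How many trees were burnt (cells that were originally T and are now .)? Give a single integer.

Answer: 3

Derivation:
Step 1: +1 fires, +1 burnt (F count now 1)
Step 2: +1 fires, +1 burnt (F count now 1)
Step 3: +1 fires, +1 burnt (F count now 1)
Step 4: +0 fires, +1 burnt (F count now 0)
Fire out after step 4
Initially T: 21, now '.': 12
Total burnt (originally-T cells now '.'): 3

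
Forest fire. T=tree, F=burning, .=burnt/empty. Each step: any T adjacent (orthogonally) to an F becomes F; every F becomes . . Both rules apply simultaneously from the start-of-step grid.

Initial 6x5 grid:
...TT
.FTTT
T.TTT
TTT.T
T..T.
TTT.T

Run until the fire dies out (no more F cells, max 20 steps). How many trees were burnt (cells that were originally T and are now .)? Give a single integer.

Step 1: +1 fires, +1 burnt (F count now 1)
Step 2: +2 fires, +1 burnt (F count now 2)
Step 3: +4 fires, +2 burnt (F count now 4)
Step 4: +3 fires, +4 burnt (F count now 3)
Step 5: +2 fires, +3 burnt (F count now 2)
Step 6: +2 fires, +2 burnt (F count now 2)
Step 7: +1 fires, +2 burnt (F count now 1)
Step 8: +1 fires, +1 burnt (F count now 1)
Step 9: +1 fires, +1 burnt (F count now 1)
Step 10: +0 fires, +1 burnt (F count now 0)
Fire out after step 10
Initially T: 19, now '.': 28
Total burnt (originally-T cells now '.'): 17

Answer: 17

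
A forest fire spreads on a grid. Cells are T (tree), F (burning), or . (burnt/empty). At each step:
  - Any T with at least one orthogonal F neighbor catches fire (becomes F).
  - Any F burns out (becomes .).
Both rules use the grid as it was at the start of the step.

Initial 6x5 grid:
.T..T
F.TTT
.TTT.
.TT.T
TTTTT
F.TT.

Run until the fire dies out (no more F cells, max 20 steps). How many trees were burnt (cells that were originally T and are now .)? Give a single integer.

Answer: 17

Derivation:
Step 1: +1 fires, +2 burnt (F count now 1)
Step 2: +1 fires, +1 burnt (F count now 1)
Step 3: +2 fires, +1 burnt (F count now 2)
Step 4: +4 fires, +2 burnt (F count now 4)
Step 5: +3 fires, +4 burnt (F count now 3)
Step 6: +3 fires, +3 burnt (F count now 3)
Step 7: +1 fires, +3 burnt (F count now 1)
Step 8: +1 fires, +1 burnt (F count now 1)
Step 9: +1 fires, +1 burnt (F count now 1)
Step 10: +0 fires, +1 burnt (F count now 0)
Fire out after step 10
Initially T: 18, now '.': 29
Total burnt (originally-T cells now '.'): 17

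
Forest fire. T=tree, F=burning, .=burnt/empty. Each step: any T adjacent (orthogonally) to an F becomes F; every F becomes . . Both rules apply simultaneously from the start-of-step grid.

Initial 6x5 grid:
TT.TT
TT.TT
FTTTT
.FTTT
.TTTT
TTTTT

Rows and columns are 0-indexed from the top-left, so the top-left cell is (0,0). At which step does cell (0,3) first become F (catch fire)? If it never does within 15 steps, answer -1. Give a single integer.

Step 1: cell (0,3)='T' (+4 fires, +2 burnt)
Step 2: cell (0,3)='T' (+6 fires, +4 burnt)
Step 3: cell (0,3)='T' (+6 fires, +6 burnt)
Step 4: cell (0,3)='T' (+4 fires, +6 burnt)
Step 5: cell (0,3)='F' (+3 fires, +4 burnt)
  -> target ignites at step 5
Step 6: cell (0,3)='.' (+1 fires, +3 burnt)
Step 7: cell (0,3)='.' (+0 fires, +1 burnt)
  fire out at step 7

5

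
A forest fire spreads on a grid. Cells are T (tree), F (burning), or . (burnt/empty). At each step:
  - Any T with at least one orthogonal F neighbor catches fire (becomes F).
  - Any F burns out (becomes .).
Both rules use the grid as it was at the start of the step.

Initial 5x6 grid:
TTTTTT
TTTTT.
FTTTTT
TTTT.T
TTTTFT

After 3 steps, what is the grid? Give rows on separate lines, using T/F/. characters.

Step 1: 5 trees catch fire, 2 burn out
  TTTTTT
  FTTTT.
  .FTTTT
  FTTT.T
  TTTF.F
Step 2: 8 trees catch fire, 5 burn out
  FTTTTT
  .FTTT.
  ..FTTT
  .FTF.F
  FTF...
Step 3: 6 trees catch fire, 8 burn out
  .FTTTT
  ..FTT.
  ...FTF
  ..F...
  .F....

.FTTTT
..FTT.
...FTF
..F...
.F....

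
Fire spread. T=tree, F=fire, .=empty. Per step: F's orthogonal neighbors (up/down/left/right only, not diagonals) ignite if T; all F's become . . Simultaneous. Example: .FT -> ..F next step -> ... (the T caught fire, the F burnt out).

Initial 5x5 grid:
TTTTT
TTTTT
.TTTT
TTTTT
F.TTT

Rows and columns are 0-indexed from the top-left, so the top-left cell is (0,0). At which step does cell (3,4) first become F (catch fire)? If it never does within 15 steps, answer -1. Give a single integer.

Step 1: cell (3,4)='T' (+1 fires, +1 burnt)
Step 2: cell (3,4)='T' (+1 fires, +1 burnt)
Step 3: cell (3,4)='T' (+2 fires, +1 burnt)
Step 4: cell (3,4)='T' (+4 fires, +2 burnt)
Step 5: cell (3,4)='F' (+6 fires, +4 burnt)
  -> target ignites at step 5
Step 6: cell (3,4)='.' (+5 fires, +6 burnt)
Step 7: cell (3,4)='.' (+2 fires, +5 burnt)
Step 8: cell (3,4)='.' (+1 fires, +2 burnt)
Step 9: cell (3,4)='.' (+0 fires, +1 burnt)
  fire out at step 9

5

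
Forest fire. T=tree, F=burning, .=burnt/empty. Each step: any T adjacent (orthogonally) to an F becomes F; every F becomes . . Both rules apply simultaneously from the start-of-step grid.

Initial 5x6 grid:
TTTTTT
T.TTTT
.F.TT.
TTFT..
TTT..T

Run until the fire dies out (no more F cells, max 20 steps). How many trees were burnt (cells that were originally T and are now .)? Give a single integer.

Step 1: +3 fires, +2 burnt (F count now 3)
Step 2: +3 fires, +3 burnt (F count now 3)
Step 3: +3 fires, +3 burnt (F count now 3)
Step 4: +3 fires, +3 burnt (F count now 3)
Step 5: +3 fires, +3 burnt (F count now 3)
Step 6: +2 fires, +3 burnt (F count now 2)
Step 7: +1 fires, +2 burnt (F count now 1)
Step 8: +1 fires, +1 burnt (F count now 1)
Step 9: +0 fires, +1 burnt (F count now 0)
Fire out after step 9
Initially T: 20, now '.': 29
Total burnt (originally-T cells now '.'): 19

Answer: 19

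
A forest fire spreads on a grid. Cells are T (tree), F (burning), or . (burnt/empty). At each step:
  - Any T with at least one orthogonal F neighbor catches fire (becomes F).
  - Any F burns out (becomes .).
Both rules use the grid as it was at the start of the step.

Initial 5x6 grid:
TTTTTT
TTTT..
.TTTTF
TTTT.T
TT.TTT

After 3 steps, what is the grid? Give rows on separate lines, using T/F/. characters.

Step 1: 2 trees catch fire, 1 burn out
  TTTTTT
  TTTT..
  .TTTF.
  TTTT.F
  TT.TTT
Step 2: 2 trees catch fire, 2 burn out
  TTTTTT
  TTTT..
  .TTF..
  TTTT..
  TT.TTF
Step 3: 4 trees catch fire, 2 burn out
  TTTTTT
  TTTF..
  .TF...
  TTTF..
  TT.TF.

TTTTTT
TTTF..
.TF...
TTTF..
TT.TF.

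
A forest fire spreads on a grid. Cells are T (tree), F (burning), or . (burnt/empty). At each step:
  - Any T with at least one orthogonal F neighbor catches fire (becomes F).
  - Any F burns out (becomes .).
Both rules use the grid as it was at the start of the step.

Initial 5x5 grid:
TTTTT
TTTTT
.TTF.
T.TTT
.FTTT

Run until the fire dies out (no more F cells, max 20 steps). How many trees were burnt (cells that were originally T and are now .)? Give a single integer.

Answer: 18

Derivation:
Step 1: +4 fires, +2 burnt (F count now 4)
Step 2: +7 fires, +4 burnt (F count now 7)
Step 3: +4 fires, +7 burnt (F count now 4)
Step 4: +2 fires, +4 burnt (F count now 2)
Step 5: +1 fires, +2 burnt (F count now 1)
Step 6: +0 fires, +1 burnt (F count now 0)
Fire out after step 6
Initially T: 19, now '.': 24
Total burnt (originally-T cells now '.'): 18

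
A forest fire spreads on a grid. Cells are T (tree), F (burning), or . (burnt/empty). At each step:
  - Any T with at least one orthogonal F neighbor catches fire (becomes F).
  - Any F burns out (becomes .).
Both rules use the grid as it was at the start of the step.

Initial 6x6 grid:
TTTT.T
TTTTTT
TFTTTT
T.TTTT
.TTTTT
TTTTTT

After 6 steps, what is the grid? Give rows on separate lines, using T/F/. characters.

Step 1: 3 trees catch fire, 1 burn out
  TTTT.T
  TFTTTT
  F.FTTT
  T.TTTT
  .TTTTT
  TTTTTT
Step 2: 6 trees catch fire, 3 burn out
  TFTT.T
  F.FTTT
  ...FTT
  F.FTTT
  .TTTTT
  TTTTTT
Step 3: 6 trees catch fire, 6 burn out
  F.FT.T
  ...FTT
  ....FT
  ...FTT
  .TFTTT
  TTTTTT
Step 4: 7 trees catch fire, 6 burn out
  ...F.T
  ....FT
  .....F
  ....FT
  .F.FTT
  TTFTTT
Step 5: 5 trees catch fire, 7 burn out
  .....T
  .....F
  ......
  .....F
  ....FT
  TF.FTT
Step 6: 4 trees catch fire, 5 burn out
  .....F
  ......
  ......
  ......
  .....F
  F...FT

.....F
......
......
......
.....F
F...FT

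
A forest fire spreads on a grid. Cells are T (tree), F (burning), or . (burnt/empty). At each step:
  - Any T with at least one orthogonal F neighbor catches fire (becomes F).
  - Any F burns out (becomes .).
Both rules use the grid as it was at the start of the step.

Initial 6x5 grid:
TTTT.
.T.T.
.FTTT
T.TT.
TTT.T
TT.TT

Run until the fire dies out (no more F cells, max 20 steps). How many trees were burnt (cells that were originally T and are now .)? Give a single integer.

Step 1: +2 fires, +1 burnt (F count now 2)
Step 2: +3 fires, +2 burnt (F count now 3)
Step 3: +6 fires, +3 burnt (F count now 6)
Step 4: +2 fires, +6 burnt (F count now 2)
Step 5: +2 fires, +2 burnt (F count now 2)
Step 6: +2 fires, +2 burnt (F count now 2)
Step 7: +0 fires, +2 burnt (F count now 0)
Fire out after step 7
Initially T: 20, now '.': 27
Total burnt (originally-T cells now '.'): 17

Answer: 17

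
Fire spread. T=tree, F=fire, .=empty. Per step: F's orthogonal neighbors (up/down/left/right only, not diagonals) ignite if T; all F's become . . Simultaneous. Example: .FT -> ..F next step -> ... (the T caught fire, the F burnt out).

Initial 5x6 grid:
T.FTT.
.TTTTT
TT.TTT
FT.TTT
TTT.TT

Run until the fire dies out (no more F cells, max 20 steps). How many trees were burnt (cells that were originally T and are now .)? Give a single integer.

Answer: 21

Derivation:
Step 1: +5 fires, +2 burnt (F count now 5)
Step 2: +5 fires, +5 burnt (F count now 5)
Step 3: +3 fires, +5 burnt (F count now 3)
Step 4: +3 fires, +3 burnt (F count now 3)
Step 5: +2 fires, +3 burnt (F count now 2)
Step 6: +2 fires, +2 burnt (F count now 2)
Step 7: +1 fires, +2 burnt (F count now 1)
Step 8: +0 fires, +1 burnt (F count now 0)
Fire out after step 8
Initially T: 22, now '.': 29
Total burnt (originally-T cells now '.'): 21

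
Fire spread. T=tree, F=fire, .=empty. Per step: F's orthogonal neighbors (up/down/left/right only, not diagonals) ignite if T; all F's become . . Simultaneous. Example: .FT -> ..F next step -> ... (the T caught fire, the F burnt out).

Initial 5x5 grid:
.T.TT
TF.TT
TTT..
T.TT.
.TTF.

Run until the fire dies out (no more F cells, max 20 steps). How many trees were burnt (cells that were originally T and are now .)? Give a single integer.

Step 1: +5 fires, +2 burnt (F count now 5)
Step 2: +4 fires, +5 burnt (F count now 4)
Step 3: +1 fires, +4 burnt (F count now 1)
Step 4: +0 fires, +1 burnt (F count now 0)
Fire out after step 4
Initially T: 14, now '.': 21
Total burnt (originally-T cells now '.'): 10

Answer: 10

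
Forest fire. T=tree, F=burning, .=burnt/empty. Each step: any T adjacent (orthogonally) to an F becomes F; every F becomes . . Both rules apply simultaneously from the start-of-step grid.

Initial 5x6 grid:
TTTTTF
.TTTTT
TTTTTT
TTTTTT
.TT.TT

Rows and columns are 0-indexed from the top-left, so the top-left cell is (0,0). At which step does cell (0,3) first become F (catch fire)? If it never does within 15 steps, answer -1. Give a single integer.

Step 1: cell (0,3)='T' (+2 fires, +1 burnt)
Step 2: cell (0,3)='F' (+3 fires, +2 burnt)
  -> target ignites at step 2
Step 3: cell (0,3)='.' (+4 fires, +3 burnt)
Step 4: cell (0,3)='.' (+5 fires, +4 burnt)
Step 5: cell (0,3)='.' (+5 fires, +5 burnt)
Step 6: cell (0,3)='.' (+2 fires, +5 burnt)
Step 7: cell (0,3)='.' (+3 fires, +2 burnt)
Step 8: cell (0,3)='.' (+2 fires, +3 burnt)
Step 9: cell (0,3)='.' (+0 fires, +2 burnt)
  fire out at step 9

2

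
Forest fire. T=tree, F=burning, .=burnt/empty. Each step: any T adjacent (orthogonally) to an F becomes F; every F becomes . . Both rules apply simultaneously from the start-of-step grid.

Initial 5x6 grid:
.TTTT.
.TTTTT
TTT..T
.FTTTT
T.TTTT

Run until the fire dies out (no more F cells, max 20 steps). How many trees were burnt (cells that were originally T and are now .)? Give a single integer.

Answer: 21

Derivation:
Step 1: +2 fires, +1 burnt (F count now 2)
Step 2: +5 fires, +2 burnt (F count now 5)
Step 3: +4 fires, +5 burnt (F count now 4)
Step 4: +4 fires, +4 burnt (F count now 4)
Step 5: +4 fires, +4 burnt (F count now 4)
Step 6: +2 fires, +4 burnt (F count now 2)
Step 7: +0 fires, +2 burnt (F count now 0)
Fire out after step 7
Initially T: 22, now '.': 29
Total burnt (originally-T cells now '.'): 21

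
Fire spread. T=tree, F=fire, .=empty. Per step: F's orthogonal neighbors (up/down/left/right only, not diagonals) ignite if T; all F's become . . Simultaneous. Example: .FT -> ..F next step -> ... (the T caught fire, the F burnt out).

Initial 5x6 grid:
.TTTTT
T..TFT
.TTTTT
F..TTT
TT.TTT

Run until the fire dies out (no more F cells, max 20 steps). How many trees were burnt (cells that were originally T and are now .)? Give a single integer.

Answer: 20

Derivation:
Step 1: +5 fires, +2 burnt (F count now 5)
Step 2: +6 fires, +5 burnt (F count now 6)
Step 3: +5 fires, +6 burnt (F count now 5)
Step 4: +4 fires, +5 burnt (F count now 4)
Step 5: +0 fires, +4 burnt (F count now 0)
Fire out after step 5
Initially T: 21, now '.': 29
Total burnt (originally-T cells now '.'): 20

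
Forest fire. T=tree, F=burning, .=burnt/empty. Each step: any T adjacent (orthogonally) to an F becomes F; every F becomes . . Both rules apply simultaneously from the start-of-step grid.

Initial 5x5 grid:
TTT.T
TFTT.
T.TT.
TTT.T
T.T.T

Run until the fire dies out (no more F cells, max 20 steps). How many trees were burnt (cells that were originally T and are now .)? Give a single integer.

Answer: 14

Derivation:
Step 1: +3 fires, +1 burnt (F count now 3)
Step 2: +5 fires, +3 burnt (F count now 5)
Step 3: +3 fires, +5 burnt (F count now 3)
Step 4: +3 fires, +3 burnt (F count now 3)
Step 5: +0 fires, +3 burnt (F count now 0)
Fire out after step 5
Initially T: 17, now '.': 22
Total burnt (originally-T cells now '.'): 14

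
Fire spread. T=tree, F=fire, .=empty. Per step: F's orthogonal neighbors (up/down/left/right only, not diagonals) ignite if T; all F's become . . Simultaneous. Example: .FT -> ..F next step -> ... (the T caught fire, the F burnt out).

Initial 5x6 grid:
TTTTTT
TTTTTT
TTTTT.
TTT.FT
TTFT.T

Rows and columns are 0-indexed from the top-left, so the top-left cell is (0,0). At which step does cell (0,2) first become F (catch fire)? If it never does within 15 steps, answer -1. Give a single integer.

Step 1: cell (0,2)='T' (+5 fires, +2 burnt)
Step 2: cell (0,2)='T' (+6 fires, +5 burnt)
Step 3: cell (0,2)='T' (+6 fires, +6 burnt)
Step 4: cell (0,2)='F' (+5 fires, +6 burnt)
  -> target ignites at step 4
Step 5: cell (0,2)='.' (+2 fires, +5 burnt)
Step 6: cell (0,2)='.' (+1 fires, +2 burnt)
Step 7: cell (0,2)='.' (+0 fires, +1 burnt)
  fire out at step 7

4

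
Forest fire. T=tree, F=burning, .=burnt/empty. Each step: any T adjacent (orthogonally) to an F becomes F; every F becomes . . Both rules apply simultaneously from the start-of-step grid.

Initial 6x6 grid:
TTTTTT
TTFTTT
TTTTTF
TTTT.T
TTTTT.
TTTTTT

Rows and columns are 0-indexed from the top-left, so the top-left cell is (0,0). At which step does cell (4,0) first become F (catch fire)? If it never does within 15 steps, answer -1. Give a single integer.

Step 1: cell (4,0)='T' (+7 fires, +2 burnt)
Step 2: cell (4,0)='T' (+8 fires, +7 burnt)
Step 3: cell (4,0)='T' (+6 fires, +8 burnt)
Step 4: cell (4,0)='T' (+4 fires, +6 burnt)
Step 5: cell (4,0)='F' (+4 fires, +4 burnt)
  -> target ignites at step 5
Step 6: cell (4,0)='.' (+2 fires, +4 burnt)
Step 7: cell (4,0)='.' (+1 fires, +2 burnt)
Step 8: cell (4,0)='.' (+0 fires, +1 burnt)
  fire out at step 8

5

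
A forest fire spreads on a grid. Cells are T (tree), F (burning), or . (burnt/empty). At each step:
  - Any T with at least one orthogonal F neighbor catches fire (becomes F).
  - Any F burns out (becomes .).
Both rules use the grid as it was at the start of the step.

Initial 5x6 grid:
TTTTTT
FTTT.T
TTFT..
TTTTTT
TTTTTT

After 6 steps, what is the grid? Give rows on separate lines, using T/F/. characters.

Step 1: 7 trees catch fire, 2 burn out
  FTTTTT
  .FFT.T
  FF.F..
  TTFTTT
  TTTTTT
Step 2: 7 trees catch fire, 7 burn out
  .FFTTT
  ...F.T
  ......
  FF.FTT
  TTFTTT
Step 3: 5 trees catch fire, 7 burn out
  ...FTT
  .....T
  ......
  ....FT
  FF.FTT
Step 4: 3 trees catch fire, 5 burn out
  ....FT
  .....T
  ......
  .....F
  ....FT
Step 5: 2 trees catch fire, 3 burn out
  .....F
  .....T
  ......
  ......
  .....F
Step 6: 1 trees catch fire, 2 burn out
  ......
  .....F
  ......
  ......
  ......

......
.....F
......
......
......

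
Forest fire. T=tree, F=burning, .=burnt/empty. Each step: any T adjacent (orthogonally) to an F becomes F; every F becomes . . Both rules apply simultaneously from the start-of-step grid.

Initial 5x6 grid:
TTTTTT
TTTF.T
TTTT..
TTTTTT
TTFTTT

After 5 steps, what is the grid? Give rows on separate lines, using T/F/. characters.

Step 1: 6 trees catch fire, 2 burn out
  TTTFTT
  TTF..T
  TTTF..
  TTFTTT
  TF.FTT
Step 2: 8 trees catch fire, 6 burn out
  TTF.FT
  TF...T
  TTF...
  TF.FTT
  F...FT
Step 3: 7 trees catch fire, 8 burn out
  TF...F
  F....T
  TF....
  F...FT
  .....F
Step 4: 4 trees catch fire, 7 burn out
  F.....
  .....F
  F.....
  .....F
  ......
Step 5: 0 trees catch fire, 4 burn out
  ......
  ......
  ......
  ......
  ......

......
......
......
......
......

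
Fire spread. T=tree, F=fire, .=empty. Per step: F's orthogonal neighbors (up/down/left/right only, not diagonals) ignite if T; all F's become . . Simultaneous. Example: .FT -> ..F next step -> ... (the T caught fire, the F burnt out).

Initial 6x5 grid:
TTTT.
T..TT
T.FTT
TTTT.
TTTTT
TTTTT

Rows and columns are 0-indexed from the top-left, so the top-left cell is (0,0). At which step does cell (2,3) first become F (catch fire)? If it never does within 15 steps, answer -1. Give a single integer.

Step 1: cell (2,3)='F' (+2 fires, +1 burnt)
  -> target ignites at step 1
Step 2: cell (2,3)='.' (+5 fires, +2 burnt)
Step 3: cell (2,3)='.' (+6 fires, +5 burnt)
Step 4: cell (2,3)='.' (+6 fires, +6 burnt)
Step 5: cell (2,3)='.' (+4 fires, +6 burnt)
Step 6: cell (2,3)='.' (+1 fires, +4 burnt)
Step 7: cell (2,3)='.' (+0 fires, +1 burnt)
  fire out at step 7

1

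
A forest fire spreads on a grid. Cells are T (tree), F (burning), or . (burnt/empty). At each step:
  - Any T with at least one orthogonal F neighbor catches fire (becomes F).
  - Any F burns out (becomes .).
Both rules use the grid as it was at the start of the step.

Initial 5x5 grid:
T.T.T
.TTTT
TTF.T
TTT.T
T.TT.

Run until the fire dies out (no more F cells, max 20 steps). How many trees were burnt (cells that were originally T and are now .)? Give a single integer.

Answer: 16

Derivation:
Step 1: +3 fires, +1 burnt (F count now 3)
Step 2: +6 fires, +3 burnt (F count now 6)
Step 3: +3 fires, +6 burnt (F count now 3)
Step 4: +3 fires, +3 burnt (F count now 3)
Step 5: +1 fires, +3 burnt (F count now 1)
Step 6: +0 fires, +1 burnt (F count now 0)
Fire out after step 6
Initially T: 17, now '.': 24
Total burnt (originally-T cells now '.'): 16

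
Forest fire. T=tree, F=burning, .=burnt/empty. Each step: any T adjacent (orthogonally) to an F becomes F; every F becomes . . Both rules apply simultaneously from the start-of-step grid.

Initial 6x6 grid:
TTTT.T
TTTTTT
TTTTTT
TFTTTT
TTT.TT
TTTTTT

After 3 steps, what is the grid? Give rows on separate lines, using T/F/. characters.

Step 1: 4 trees catch fire, 1 burn out
  TTTT.T
  TTTTTT
  TFTTTT
  F.FTTT
  TFT.TT
  TTTTTT
Step 2: 7 trees catch fire, 4 burn out
  TTTT.T
  TFTTTT
  F.FTTT
  ...FTT
  F.F.TT
  TFTTTT
Step 3: 7 trees catch fire, 7 burn out
  TFTT.T
  F.FTTT
  ...FTT
  ....FT
  ....TT
  F.FTTT

TFTT.T
F.FTTT
...FTT
....FT
....TT
F.FTTT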